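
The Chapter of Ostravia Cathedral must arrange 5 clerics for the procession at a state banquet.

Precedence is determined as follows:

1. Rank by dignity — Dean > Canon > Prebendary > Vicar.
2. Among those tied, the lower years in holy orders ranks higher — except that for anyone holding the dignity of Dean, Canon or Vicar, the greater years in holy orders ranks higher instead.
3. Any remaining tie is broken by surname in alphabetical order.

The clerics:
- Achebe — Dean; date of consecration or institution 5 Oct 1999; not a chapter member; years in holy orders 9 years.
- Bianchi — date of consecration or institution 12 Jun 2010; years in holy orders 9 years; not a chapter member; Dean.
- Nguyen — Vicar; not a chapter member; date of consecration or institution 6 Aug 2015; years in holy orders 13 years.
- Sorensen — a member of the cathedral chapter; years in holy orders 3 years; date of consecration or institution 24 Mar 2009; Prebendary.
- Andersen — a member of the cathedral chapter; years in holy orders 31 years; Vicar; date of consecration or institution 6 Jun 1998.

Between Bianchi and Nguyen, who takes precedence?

Bianchi

By dignity: Achebe and Bianchi (Dean); then Sorensen (Prebendary); then Andersen and Nguyen (Vicar).
Achebe and Bianchi both have years in holy orders 9 years, so the next rule applies.
Among Achebe and Bianchi, alphabetically by surname: Achebe before Bianchi.
Among Andersen and Nguyen, by years in holy orders (higher first) (reversed rule for this group): Andersen (31 years) before Nguyen (13 years).
So Bianchi takes precedence.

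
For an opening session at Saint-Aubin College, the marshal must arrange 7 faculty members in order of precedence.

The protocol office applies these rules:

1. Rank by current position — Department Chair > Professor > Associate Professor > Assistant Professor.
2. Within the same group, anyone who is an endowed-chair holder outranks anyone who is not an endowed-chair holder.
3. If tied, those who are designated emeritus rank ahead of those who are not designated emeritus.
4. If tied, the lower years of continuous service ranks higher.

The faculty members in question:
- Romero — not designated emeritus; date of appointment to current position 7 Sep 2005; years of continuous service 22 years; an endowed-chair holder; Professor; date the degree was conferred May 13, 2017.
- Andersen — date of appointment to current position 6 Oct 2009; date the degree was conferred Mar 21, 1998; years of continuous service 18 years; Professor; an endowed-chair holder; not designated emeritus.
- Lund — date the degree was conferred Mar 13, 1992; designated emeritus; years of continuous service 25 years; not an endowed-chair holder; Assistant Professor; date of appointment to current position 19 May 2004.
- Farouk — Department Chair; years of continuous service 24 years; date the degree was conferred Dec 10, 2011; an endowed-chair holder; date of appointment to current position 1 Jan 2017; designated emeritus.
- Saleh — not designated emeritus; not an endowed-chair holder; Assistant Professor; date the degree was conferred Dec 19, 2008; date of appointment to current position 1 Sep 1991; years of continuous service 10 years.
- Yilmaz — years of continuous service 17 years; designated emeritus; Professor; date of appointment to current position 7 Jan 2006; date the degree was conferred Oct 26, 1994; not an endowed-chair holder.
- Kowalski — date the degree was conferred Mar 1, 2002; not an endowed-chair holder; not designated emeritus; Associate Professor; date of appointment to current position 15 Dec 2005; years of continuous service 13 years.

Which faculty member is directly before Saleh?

By current position: Farouk (Department Chair); then Andersen, Romero and Yilmaz (Professor); then Kowalski (Associate Professor); then Lund and Saleh (Assistant Professor).
Among Andersen, Romero and Yilmaz, an endowed-chair holder before not an endowed-chair holder: Andersen and Romero (an endowed-chair holder) before Yilmaz (not an endowed-chair holder).
Andersen and Romero are each not designated emeritus, so the next rule applies.
Among Andersen and Romero, by years of continuous service (lower first): Andersen (18 years) before Romero (22 years).
Lund and Saleh are each not an endowed-chair holder, so the next rule applies.
Among Lund and Saleh, designated emeritus before not designated emeritus: Lund (designated emeritus) before Saleh (not designated emeritus).
Order: Farouk, Andersen, Romero, Yilmaz, Kowalski, Lund, Saleh.

Lund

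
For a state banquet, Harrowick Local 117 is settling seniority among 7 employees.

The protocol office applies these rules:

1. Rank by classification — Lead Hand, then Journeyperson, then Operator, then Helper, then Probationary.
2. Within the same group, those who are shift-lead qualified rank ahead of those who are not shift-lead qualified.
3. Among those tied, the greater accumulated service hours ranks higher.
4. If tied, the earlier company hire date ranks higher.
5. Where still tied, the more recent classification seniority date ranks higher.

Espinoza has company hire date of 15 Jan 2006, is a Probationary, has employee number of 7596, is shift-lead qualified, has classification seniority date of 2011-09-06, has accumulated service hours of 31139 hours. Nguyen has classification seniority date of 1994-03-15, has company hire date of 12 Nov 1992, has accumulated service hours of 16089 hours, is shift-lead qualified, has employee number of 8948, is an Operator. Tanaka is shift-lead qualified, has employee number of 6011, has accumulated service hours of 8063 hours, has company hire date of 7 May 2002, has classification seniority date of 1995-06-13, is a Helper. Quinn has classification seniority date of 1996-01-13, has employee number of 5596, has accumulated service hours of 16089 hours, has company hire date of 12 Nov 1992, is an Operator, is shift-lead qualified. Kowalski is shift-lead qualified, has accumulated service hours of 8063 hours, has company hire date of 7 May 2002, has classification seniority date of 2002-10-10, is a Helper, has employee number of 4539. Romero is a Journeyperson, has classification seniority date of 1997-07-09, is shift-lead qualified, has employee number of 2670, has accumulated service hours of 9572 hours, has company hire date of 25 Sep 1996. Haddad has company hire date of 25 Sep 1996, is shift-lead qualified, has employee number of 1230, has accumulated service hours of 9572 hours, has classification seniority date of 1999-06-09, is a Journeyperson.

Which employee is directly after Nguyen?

Kowalski

By classification: Haddad and Romero (Journeyperson); then Quinn and Nguyen (Operator); then Kowalski and Tanaka (Helper); then Espinoza (Probationary).
Haddad and Romero are each shift-lead qualified, so the next rule applies.
Haddad and Romero both have accumulated service hours 9572 hours, so the next rule applies.
Haddad and Romero both have company hire date 25 Sep 1996, so the next rule applies.
Among Haddad and Romero, by classification seniority date (later first): Haddad (1999-06-09) before Romero (1997-07-09).
Quinn and Nguyen are each shift-lead qualified, so the next rule applies.
Quinn and Nguyen both have accumulated service hours 16089 hours, so the next rule applies.
Quinn and Nguyen both have company hire date 12 Nov 1992, so the next rule applies.
Among Quinn and Nguyen, by classification seniority date (later first): Quinn (1996-01-13) before Nguyen (1994-03-15).
Kowalski and Tanaka are each shift-lead qualified, so the next rule applies.
Kowalski and Tanaka both have accumulated service hours 8063 hours, so the next rule applies.
Kowalski and Tanaka both have company hire date 7 May 2002, so the next rule applies.
Among Kowalski and Tanaka, by classification seniority date (later first): Kowalski (2002-10-10) before Tanaka (1995-06-13).
Order: Haddad, Romero, Quinn, Nguyen, Kowalski, Tanaka, Espinoza.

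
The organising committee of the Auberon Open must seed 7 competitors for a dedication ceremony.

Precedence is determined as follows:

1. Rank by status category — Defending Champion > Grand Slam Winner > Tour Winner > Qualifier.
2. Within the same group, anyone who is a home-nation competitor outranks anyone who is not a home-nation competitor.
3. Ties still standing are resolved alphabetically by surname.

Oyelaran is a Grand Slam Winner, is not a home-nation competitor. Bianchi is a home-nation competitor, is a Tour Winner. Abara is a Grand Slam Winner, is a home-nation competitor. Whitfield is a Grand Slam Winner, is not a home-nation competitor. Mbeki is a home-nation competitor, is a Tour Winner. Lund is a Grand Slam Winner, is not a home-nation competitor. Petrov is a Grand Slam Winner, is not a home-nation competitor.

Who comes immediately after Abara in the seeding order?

By status category: Abara, Lund, Oyelaran, Petrov and Whitfield (Grand Slam Winner); then Bianchi and Mbeki (Tour Winner).
Among Abara, Lund, Oyelaran, Petrov and Whitfield, a home-nation competitor before not a home-nation competitor: Abara (a home-nation competitor) before Lund, Oyelaran, Petrov and Whitfield (not a home-nation competitor).
Among Lund, Oyelaran, Petrov and Whitfield, alphabetically by surname: Lund before Oyelaran before Petrov before Whitfield.
Bianchi and Mbeki are each a home-nation competitor, so the next rule applies.
Among Bianchi and Mbeki, alphabetically by surname: Bianchi before Mbeki.
Order: Abara, Lund, Oyelaran, Petrov, Whitfield, Bianchi, Mbeki.

Lund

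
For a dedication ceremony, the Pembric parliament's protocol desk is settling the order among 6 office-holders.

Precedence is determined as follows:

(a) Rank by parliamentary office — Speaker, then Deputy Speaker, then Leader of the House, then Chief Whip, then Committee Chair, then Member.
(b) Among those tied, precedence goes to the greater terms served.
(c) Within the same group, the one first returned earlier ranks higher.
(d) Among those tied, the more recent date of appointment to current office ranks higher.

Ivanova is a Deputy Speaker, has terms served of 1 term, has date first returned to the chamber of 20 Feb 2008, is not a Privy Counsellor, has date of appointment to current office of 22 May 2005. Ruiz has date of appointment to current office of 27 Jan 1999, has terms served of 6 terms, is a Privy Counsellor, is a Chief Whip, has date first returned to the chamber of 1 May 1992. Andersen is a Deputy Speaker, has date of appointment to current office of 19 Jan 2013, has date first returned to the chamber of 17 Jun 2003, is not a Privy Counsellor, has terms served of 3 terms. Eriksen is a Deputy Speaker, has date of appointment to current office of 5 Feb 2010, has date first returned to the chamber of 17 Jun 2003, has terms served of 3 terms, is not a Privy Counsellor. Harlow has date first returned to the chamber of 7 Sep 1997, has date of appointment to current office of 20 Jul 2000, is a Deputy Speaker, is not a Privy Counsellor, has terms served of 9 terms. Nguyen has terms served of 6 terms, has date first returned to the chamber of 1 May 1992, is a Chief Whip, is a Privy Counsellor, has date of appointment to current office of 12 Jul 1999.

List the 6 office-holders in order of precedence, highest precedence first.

By parliamentary office: Harlow, Andersen, Eriksen and Ivanova (Deputy Speaker); then Nguyen and Ruiz (Chief Whip).
Among Harlow, Andersen, Eriksen and Ivanova, by terms served (higher first): Harlow (9 terms) before Andersen and Eriksen (3 terms) before Ivanova (1 term).
Andersen and Eriksen both have date first returned to the chamber 17 Jun 2003, so the next rule applies.
Among Andersen and Eriksen, by date of appointment to current office (later first): Andersen (19 Jan 2013) before Eriksen (5 Feb 2010).
Nguyen and Ruiz both have terms served 6 terms, so the next rule applies.
Nguyen and Ruiz both have date first returned to the chamber 1 May 1992, so the next rule applies.
Among Nguyen and Ruiz, by date of appointment to current office (later first): Nguyen (12 Jul 1999) before Ruiz (27 Jan 1999).
Full order: Harlow, Andersen, Eriksen, Ivanova, Nguyen, Ruiz.

Harlow, Andersen, Eriksen, Ivanova, Nguyen, Ruiz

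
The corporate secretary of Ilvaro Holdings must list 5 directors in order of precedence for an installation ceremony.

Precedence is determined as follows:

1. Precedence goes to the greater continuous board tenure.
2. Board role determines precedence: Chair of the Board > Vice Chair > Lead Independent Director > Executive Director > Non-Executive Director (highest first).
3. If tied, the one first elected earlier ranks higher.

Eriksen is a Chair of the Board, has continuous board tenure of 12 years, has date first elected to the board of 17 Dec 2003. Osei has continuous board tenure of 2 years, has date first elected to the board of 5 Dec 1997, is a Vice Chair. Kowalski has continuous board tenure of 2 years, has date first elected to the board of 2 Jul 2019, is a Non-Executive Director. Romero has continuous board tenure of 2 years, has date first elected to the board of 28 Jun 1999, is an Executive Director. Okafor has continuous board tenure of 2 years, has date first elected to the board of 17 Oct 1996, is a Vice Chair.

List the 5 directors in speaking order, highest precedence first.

Eriksen, Okafor, Osei, Romero, Kowalski

By continuous board tenure (higher first): Eriksen (12 years); then Okafor, Osei, Romero and Kowalski (each 2 years).
Among Okafor, Osei, Romero and Kowalski, by board role: Okafor and Osei (Vice Chair) before Romero (Executive Director) before Kowalski (Non-Executive Director).
Among Okafor and Osei, by date first elected to the board (earlier first): Okafor (17 Oct 1996) before Osei (5 Dec 1997).
Full order: Eriksen, Okafor, Osei, Romero, Kowalski.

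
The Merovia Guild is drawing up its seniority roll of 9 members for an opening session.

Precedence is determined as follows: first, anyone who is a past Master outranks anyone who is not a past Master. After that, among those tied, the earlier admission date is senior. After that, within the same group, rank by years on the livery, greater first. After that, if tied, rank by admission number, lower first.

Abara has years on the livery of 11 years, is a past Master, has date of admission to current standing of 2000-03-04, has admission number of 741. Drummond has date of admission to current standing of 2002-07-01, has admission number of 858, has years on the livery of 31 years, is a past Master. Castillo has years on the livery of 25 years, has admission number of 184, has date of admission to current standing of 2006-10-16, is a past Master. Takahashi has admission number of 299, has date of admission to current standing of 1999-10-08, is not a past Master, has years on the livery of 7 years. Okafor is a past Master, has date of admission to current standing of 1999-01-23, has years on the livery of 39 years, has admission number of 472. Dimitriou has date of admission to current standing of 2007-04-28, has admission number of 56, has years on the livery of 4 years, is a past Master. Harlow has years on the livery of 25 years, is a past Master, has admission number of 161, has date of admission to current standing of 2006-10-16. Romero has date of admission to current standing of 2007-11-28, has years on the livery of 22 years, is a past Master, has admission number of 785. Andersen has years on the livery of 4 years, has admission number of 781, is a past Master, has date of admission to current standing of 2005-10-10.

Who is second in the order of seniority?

Abara

By the first rule: Okafor, Abara, Drummond, Andersen, Harlow, Castillo, Dimitriou and Romero (each a past Master); then Takahashi (not a past Master).
Among Okafor, Abara, Drummond, Andersen, Harlow, Castillo, Dimitriou and Romero, by date of admission to current standing (earlier first): Okafor (1999-01-23) before Abara (2000-03-04) before Drummond (2002-07-01) before Andersen (2005-10-10) before Harlow and Castillo (2006-10-16) before Dimitriou (2007-04-28) before Romero (2007-11-28).
Harlow and Castillo both have years on the livery 25 years, so the next rule applies.
Among Harlow and Castillo, by admission number (lower first): Harlow (161) before Castillo (184).
Order: Okafor, Abara, Drummond, Andersen, Harlow, Castillo, Dimitriou, Romero, Takahashi.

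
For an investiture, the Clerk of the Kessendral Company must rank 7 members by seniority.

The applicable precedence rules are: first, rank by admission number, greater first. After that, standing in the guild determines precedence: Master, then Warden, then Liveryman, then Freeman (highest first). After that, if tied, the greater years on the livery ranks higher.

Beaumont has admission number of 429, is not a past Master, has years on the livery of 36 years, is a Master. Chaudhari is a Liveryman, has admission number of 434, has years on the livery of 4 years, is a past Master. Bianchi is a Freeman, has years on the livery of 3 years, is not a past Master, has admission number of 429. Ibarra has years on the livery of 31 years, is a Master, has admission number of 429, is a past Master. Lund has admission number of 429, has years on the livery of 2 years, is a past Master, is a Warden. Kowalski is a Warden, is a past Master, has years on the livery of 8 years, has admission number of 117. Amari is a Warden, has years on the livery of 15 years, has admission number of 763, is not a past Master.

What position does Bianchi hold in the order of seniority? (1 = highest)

6

By admission number (higher first): Amari (763); then Chaudhari (434); then Beaumont, Ibarra, Lund and Bianchi (each 429); then Kowalski (117).
Among Beaumont, Ibarra, Lund and Bianchi, by standing in the guild: Beaumont and Ibarra (Master) before Lund (Warden) before Bianchi (Freeman).
Among Beaumont and Ibarra, by years on the livery (higher first): Beaumont (36 years) before Ibarra (31 years).
Order: Amari, Chaudhari, Beaumont, Ibarra, Lund, Bianchi, Kowalski. So position 6.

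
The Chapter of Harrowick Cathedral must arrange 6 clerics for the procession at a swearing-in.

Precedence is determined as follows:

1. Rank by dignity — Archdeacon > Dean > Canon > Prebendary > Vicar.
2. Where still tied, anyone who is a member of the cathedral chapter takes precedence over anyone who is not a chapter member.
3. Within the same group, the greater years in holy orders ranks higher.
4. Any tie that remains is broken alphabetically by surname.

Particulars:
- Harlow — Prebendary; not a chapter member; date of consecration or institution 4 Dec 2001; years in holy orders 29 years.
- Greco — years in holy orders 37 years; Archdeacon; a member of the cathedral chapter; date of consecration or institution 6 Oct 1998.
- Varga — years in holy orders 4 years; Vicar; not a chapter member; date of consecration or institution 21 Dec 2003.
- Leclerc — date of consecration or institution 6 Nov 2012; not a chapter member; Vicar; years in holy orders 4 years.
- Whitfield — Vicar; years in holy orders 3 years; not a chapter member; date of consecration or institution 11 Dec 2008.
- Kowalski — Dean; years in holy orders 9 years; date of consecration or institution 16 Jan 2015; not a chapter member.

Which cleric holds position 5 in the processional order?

Varga

By dignity: Greco (Archdeacon); then Kowalski (Dean); then Harlow (Prebendary); then Leclerc, Varga and Whitfield (Vicar).
Leclerc, Varga and Whitfield are each not a chapter member, so the next rule applies.
Among Leclerc, Varga and Whitfield, by years in holy orders (higher first): Leclerc and Varga (4 years) before Whitfield (3 years).
Among Leclerc and Varga, alphabetically by surname: Leclerc before Varga.
Order: Greco, Kowalski, Harlow, Leclerc, Varga, Whitfield.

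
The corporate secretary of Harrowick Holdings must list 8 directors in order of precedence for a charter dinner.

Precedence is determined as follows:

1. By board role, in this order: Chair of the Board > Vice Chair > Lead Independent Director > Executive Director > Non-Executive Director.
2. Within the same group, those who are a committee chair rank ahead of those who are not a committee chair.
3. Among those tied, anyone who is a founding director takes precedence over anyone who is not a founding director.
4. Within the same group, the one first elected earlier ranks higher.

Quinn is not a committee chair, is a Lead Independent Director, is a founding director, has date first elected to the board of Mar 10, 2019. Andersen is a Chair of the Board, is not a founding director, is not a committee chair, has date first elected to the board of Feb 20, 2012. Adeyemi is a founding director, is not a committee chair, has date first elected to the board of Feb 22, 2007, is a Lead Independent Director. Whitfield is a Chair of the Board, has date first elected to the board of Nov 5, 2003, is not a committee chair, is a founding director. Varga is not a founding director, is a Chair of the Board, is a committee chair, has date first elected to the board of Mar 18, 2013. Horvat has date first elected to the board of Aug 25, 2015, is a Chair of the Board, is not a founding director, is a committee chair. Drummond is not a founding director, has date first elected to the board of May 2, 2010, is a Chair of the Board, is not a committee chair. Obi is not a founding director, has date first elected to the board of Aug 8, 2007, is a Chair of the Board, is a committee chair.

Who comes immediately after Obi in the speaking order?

Varga

By board role: Obi, Varga, Horvat, Whitfield, Drummond and Andersen (Chair of the Board); then Adeyemi and Quinn (Lead Independent Director).
Among Obi, Varga, Horvat, Whitfield, Drummond and Andersen, a committee chair before not a committee chair: Obi, Varga and Horvat (a committee chair) before Whitfield, Drummond and Andersen (not a committee chair).
Obi, Varga and Horvat are each not a founding director, so the next rule applies.
Among Obi, Varga and Horvat, by date first elected to the board (earlier first): Obi (Aug 8, 2007) before Varga (Mar 18, 2013) before Horvat (Aug 25, 2015).
Among Whitfield, Drummond and Andersen, a founding director before not a founding director: Whitfield (a founding director) before Drummond and Andersen (not a founding director).
Among Drummond and Andersen, by date first elected to the board (earlier first): Drummond (May 2, 2010) before Andersen (Feb 20, 2012).
Adeyemi and Quinn are each not a committee chair, so the next rule applies.
Adeyemi and Quinn are each a founding director, so the next rule applies.
Among Adeyemi and Quinn, by date first elected to the board (earlier first): Adeyemi (Feb 22, 2007) before Quinn (Mar 10, 2019).
Order: Obi, Varga, Horvat, Whitfield, Drummond, Andersen, Adeyemi, Quinn.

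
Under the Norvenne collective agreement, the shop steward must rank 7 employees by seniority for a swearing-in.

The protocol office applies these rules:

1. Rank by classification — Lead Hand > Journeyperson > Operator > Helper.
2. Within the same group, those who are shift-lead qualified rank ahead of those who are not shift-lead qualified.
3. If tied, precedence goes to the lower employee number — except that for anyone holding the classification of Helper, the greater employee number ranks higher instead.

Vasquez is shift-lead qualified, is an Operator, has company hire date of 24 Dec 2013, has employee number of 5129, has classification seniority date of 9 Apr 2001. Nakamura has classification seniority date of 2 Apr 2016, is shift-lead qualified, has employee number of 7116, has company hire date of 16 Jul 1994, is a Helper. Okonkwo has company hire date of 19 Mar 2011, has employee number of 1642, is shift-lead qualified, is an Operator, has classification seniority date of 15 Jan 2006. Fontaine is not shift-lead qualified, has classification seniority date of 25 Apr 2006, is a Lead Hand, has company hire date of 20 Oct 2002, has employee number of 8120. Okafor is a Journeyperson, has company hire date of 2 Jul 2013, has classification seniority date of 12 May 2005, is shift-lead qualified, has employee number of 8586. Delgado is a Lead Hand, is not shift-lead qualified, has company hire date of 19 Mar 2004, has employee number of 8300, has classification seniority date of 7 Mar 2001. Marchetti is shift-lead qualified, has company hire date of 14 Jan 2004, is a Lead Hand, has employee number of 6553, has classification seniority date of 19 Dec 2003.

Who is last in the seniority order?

By classification: Marchetti, Fontaine and Delgado (Lead Hand); then Okafor (Journeyperson); then Okonkwo and Vasquez (Operator); then Nakamura (Helper).
Among Marchetti, Fontaine and Delgado, shift-lead qualified before not shift-lead qualified: Marchetti (shift-lead qualified) before Fontaine and Delgado (not shift-lead qualified).
Among Fontaine and Delgado, by employee number (lower first): Fontaine (8120) before Delgado (8300).
Okonkwo and Vasquez are each shift-lead qualified, so the next rule applies.
Among Okonkwo and Vasquez, by employee number (lower first): Okonkwo (1642) before Vasquez (5129).
Order: Marchetti, Fontaine, Delgado, Okafor, Okonkwo, Vasquez, Nakamura.

Nakamura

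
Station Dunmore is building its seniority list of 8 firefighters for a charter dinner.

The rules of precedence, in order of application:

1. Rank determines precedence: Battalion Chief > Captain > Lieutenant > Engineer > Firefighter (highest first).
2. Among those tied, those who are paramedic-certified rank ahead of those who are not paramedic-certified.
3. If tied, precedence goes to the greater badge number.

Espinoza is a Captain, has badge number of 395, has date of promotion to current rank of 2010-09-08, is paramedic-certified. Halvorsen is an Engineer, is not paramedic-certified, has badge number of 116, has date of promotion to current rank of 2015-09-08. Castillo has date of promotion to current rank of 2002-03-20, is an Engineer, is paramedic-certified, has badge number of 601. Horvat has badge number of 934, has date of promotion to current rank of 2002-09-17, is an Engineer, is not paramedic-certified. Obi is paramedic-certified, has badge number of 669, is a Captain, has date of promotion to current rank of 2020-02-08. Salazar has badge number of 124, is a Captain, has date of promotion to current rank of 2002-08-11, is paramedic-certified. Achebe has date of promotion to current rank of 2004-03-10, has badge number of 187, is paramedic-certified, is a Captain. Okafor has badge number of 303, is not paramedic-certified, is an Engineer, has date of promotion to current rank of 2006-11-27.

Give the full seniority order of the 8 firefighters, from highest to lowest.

Obi, Espinoza, Achebe, Salazar, Castillo, Horvat, Okafor, Halvorsen

By rank: Obi, Espinoza, Achebe and Salazar (Captain); then Castillo, Horvat, Okafor and Halvorsen (Engineer).
Obi, Espinoza, Achebe and Salazar are each paramedic-certified, so the next rule applies.
Among Obi, Espinoza, Achebe and Salazar, by badge number (higher first): Obi (669) before Espinoza (395) before Achebe (187) before Salazar (124).
Among Castillo, Horvat, Okafor and Halvorsen, paramedic-certified before not paramedic-certified: Castillo (paramedic-certified) before Horvat, Okafor and Halvorsen (not paramedic-certified).
Among Horvat, Okafor and Halvorsen, by badge number (higher first): Horvat (934) before Okafor (303) before Halvorsen (116).
Full order: Obi, Espinoza, Achebe, Salazar, Castillo, Horvat, Okafor, Halvorsen.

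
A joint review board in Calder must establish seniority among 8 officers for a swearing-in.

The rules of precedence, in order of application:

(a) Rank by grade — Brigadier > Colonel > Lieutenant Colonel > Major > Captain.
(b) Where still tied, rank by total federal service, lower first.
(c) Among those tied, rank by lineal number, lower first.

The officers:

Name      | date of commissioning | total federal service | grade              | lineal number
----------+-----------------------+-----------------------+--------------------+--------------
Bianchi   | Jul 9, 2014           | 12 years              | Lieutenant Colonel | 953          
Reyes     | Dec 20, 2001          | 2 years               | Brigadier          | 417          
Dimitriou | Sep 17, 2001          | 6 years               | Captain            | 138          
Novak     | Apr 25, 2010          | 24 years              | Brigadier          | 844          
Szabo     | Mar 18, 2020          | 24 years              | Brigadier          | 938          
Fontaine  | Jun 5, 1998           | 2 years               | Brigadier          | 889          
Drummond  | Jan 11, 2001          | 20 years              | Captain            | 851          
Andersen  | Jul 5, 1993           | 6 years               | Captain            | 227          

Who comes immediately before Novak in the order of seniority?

By grade: Reyes, Fontaine, Novak and Szabo (Brigadier); then Bianchi (Lieutenant Colonel); then Dimitriou, Andersen and Drummond (Captain).
Among Reyes, Fontaine, Novak and Szabo, by total federal service (lower first): Reyes and Fontaine (2 years) before Novak and Szabo (24 years).
Among Reyes and Fontaine, by lineal number (lower first): Reyes (417) before Fontaine (889).
Among Novak and Szabo, by lineal number (lower first): Novak (844) before Szabo (938).
Among Dimitriou, Andersen and Drummond, by total federal service (lower first): Dimitriou and Andersen (6 years) before Drummond (20 years).
Among Dimitriou and Andersen, by lineal number (lower first): Dimitriou (138) before Andersen (227).
Order: Reyes, Fontaine, Novak, Szabo, Bianchi, Dimitriou, Andersen, Drummond.

Fontaine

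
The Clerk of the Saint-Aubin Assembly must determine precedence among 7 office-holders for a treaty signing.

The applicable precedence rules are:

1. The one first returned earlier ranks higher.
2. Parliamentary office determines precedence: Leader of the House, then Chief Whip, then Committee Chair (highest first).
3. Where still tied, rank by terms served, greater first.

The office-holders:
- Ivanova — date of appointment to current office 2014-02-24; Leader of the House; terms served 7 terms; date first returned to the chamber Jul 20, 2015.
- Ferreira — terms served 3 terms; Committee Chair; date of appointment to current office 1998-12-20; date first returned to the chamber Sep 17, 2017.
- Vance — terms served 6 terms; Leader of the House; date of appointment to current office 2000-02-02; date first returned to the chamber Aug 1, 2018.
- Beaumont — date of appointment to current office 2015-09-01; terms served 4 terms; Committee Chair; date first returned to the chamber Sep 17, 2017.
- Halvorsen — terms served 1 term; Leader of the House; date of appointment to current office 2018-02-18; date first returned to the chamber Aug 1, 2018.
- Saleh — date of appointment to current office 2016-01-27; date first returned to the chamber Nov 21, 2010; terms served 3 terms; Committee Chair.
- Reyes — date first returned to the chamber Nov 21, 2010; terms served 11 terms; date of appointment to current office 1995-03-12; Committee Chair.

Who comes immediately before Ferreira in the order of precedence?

By date first returned to the chamber (earlier first): Reyes and Saleh (both Nov 21, 2010); then Ivanova (Jul 20, 2015); then Beaumont and Ferreira (both Sep 17, 2017); then Vance and Halvorsen (both Aug 1, 2018).
Reyes and Saleh are each Committee Chair, so the next rule applies.
Among Reyes and Saleh, by terms served (higher first): Reyes (11 terms) before Saleh (3 terms).
Beaumont and Ferreira are each Committee Chair, so the next rule applies.
Among Beaumont and Ferreira, by terms served (higher first): Beaumont (4 terms) before Ferreira (3 terms).
Vance and Halvorsen are each Leader of the House, so the next rule applies.
Among Vance and Halvorsen, by terms served (higher first): Vance (6 terms) before Halvorsen (1 term).
Order: Reyes, Saleh, Ivanova, Beaumont, Ferreira, Vance, Halvorsen.

Beaumont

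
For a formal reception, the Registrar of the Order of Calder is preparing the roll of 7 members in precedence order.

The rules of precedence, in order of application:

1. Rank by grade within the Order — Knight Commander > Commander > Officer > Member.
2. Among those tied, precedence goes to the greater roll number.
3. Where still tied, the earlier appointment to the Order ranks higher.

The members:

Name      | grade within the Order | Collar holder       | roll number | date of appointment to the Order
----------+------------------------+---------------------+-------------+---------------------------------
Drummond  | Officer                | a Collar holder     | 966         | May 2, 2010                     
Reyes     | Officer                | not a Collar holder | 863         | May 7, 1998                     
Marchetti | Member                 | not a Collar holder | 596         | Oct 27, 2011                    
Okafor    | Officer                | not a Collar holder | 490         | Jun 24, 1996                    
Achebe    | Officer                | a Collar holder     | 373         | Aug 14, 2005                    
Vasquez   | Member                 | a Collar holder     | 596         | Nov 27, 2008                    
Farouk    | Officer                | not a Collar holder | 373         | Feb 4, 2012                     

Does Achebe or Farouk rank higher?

By grade within the Order: Drummond, Reyes, Okafor, Achebe and Farouk (Officer); then Vasquez and Marchetti (Member).
Among Drummond, Reyes, Okafor, Achebe and Farouk, by roll number (higher first): Drummond (966) before Reyes (863) before Okafor (490) before Achebe and Farouk (373).
Among Achebe and Farouk, by date of appointment to the Order (earlier first): Achebe (Aug 14, 2005) before Farouk (Feb 4, 2012).
Vasquez and Marchetti both have roll number 596, so the next rule applies.
Among Vasquez and Marchetti, by date of appointment to the Order (earlier first): Vasquez (Nov 27, 2008) before Marchetti (Oct 27, 2011).
So Achebe takes precedence.

Achebe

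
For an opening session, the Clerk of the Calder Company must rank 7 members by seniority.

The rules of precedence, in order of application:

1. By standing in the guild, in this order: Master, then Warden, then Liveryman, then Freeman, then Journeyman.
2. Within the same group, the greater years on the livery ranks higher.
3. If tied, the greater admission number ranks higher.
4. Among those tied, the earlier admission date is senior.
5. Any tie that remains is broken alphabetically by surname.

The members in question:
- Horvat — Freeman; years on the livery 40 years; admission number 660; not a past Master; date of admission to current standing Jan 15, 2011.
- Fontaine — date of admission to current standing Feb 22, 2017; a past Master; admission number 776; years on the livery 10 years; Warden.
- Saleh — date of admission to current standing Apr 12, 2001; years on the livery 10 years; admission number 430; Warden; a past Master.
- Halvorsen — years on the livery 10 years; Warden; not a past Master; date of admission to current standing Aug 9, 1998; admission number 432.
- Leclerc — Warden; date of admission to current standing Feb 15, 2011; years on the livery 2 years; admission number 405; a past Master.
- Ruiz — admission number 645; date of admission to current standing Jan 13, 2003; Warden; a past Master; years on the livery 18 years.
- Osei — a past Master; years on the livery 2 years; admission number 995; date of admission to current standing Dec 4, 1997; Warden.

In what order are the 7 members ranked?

By standing in the guild: Ruiz, Fontaine, Halvorsen, Saleh, Osei and Leclerc (Warden); then Horvat (Freeman).
Among Ruiz, Fontaine, Halvorsen, Saleh, Osei and Leclerc, by years on the livery (higher first): Ruiz (18 years) before Fontaine, Halvorsen and Saleh (10 years) before Osei and Leclerc (2 years).
Among Fontaine, Halvorsen and Saleh, by admission number (higher first): Fontaine (776) before Halvorsen (432) before Saleh (430).
Among Osei and Leclerc, by admission number (higher first): Osei (995) before Leclerc (405).
Full order: Ruiz, Fontaine, Halvorsen, Saleh, Osei, Leclerc, Horvat.

Ruiz, Fontaine, Halvorsen, Saleh, Osei, Leclerc, Horvat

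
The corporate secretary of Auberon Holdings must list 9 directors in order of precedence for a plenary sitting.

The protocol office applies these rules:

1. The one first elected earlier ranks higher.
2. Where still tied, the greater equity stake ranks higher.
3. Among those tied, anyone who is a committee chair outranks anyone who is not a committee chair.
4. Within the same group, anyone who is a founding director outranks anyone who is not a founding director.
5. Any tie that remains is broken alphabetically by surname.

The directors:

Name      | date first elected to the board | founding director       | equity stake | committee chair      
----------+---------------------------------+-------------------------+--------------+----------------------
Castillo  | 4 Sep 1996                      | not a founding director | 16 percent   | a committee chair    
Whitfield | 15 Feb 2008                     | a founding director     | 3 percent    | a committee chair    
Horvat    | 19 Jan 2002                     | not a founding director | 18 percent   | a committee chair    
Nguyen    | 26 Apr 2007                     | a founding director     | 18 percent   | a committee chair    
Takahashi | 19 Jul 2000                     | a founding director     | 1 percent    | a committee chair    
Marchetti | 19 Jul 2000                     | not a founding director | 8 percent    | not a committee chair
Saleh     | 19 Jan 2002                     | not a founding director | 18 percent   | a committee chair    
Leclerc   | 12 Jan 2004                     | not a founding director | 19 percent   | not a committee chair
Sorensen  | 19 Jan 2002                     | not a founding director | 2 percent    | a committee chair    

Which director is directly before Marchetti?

By date first elected to the board (earlier first): Castillo (4 Sep 1996); then Marchetti and Takahashi (both 19 Jul 2000); then Horvat, Saleh and Sorensen (each 19 Jan 2002); then Leclerc (12 Jan 2004); then Nguyen (26 Apr 2007); then Whitfield (15 Feb 2008).
Among Marchetti and Takahashi, by equity stake (higher first): Marchetti (8 percent) before Takahashi (1 percent).
Among Horvat, Saleh and Sorensen, by equity stake (higher first): Horvat and Saleh (18 percent) before Sorensen (2 percent).
Horvat and Saleh are each a committee chair, so the next rule applies.
Horvat and Saleh are each not a founding director, so the next rule applies.
Among Horvat and Saleh, alphabetically by surname: Horvat before Saleh.
Order: Castillo, Marchetti, Takahashi, Horvat, Saleh, Sorensen, Leclerc, Nguyen, Whitfield.

Castillo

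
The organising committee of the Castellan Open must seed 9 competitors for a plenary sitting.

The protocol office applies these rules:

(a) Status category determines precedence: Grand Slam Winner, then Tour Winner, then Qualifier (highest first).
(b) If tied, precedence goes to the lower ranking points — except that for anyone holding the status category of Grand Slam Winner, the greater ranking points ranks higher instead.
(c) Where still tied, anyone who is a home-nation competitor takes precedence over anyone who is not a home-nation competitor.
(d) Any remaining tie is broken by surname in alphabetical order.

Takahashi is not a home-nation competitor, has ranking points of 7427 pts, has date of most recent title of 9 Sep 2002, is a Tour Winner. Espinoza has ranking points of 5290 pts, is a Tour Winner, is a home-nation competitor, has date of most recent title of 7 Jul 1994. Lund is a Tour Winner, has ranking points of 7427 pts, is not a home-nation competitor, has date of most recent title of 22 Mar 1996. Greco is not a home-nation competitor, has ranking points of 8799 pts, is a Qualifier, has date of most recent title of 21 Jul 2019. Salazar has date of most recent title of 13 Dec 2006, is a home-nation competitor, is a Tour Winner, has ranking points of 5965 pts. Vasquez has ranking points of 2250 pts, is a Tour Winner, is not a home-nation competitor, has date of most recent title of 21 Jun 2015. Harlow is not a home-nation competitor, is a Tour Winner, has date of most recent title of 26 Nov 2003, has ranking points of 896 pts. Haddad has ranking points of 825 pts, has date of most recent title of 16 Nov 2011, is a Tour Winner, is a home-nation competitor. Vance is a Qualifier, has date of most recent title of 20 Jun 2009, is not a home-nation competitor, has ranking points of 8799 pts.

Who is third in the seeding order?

By status category: Haddad, Harlow, Vasquez, Espinoza, Salazar, Lund and Takahashi (Tour Winner); then Greco and Vance (Qualifier).
Among Haddad, Harlow, Vasquez, Espinoza, Salazar, Lund and Takahashi, by ranking points (lower first): Haddad (825 pts) before Harlow (896 pts) before Vasquez (2250 pts) before Espinoza (5290 pts) before Salazar (5965 pts) before Lund and Takahashi (7427 pts).
Lund and Takahashi are each not a home-nation competitor, so the next rule applies.
Among Lund and Takahashi, alphabetically by surname: Lund before Takahashi.
Greco and Vance both have ranking points 8799 pts, so the next rule applies.
Greco and Vance are each not a home-nation competitor, so the next rule applies.
Among Greco and Vance, alphabetically by surname: Greco before Vance.
Order: Haddad, Harlow, Vasquez, Espinoza, Salazar, Lund, Takahashi, Greco, Vance.

Vasquez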